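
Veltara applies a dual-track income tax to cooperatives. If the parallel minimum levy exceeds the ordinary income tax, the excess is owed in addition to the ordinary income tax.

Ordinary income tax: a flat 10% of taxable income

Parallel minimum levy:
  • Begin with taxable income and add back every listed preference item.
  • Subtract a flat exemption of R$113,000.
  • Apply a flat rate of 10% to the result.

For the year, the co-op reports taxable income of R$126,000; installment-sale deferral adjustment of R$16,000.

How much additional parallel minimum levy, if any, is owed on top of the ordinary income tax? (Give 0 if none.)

Parallel minimum levy:
  Adjusted income: R$126,000 + R$16,000 = R$142,000
  Less exemption R$113,000 → base R$29,000
  R$29,000 × 10% = R$2,900

Ordinary income tax:
  R$126,000 × 10% = R$12,600

R$2,900 ≤ R$12,600, so no add-on is due.

R$0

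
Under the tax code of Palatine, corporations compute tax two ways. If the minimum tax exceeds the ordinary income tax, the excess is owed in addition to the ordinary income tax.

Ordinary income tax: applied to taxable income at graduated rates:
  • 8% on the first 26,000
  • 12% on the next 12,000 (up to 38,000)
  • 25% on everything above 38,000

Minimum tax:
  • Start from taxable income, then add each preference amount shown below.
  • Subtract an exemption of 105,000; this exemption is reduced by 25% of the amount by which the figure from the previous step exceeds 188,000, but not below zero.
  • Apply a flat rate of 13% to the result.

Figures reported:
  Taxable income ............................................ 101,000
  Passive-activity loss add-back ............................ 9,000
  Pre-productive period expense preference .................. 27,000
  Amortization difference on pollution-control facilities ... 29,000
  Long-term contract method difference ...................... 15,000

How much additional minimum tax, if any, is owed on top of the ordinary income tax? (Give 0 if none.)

Minimum tax:
  Adjusted income: 101,000 + 9,000 + 27,000 + 29,000 + 15,000 = 181,000
  Exemption: 181,000 ≤ 188,000, so full 105,000 applies
  Base: 181,000 − 105,000 = 76,000
  76,000 × 13% = 9,880

Ordinary income tax:
  26,000 × 8% = 2,080
  12,000 × 12% = 1,440
  63,000 × 25% = 15,750
  → 19,270

9,880 ≤ 19,270, so no add-on is due.

0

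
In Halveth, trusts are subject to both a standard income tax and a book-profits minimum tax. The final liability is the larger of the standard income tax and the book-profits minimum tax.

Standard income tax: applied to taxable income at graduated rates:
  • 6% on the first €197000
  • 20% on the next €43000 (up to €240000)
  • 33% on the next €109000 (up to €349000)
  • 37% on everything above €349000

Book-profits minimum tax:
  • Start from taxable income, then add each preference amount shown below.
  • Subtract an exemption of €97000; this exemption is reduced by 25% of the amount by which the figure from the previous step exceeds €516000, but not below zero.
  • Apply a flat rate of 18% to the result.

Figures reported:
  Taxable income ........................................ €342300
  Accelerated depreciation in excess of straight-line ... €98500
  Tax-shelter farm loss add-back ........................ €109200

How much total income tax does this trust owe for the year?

Book-profits minimum tax:
  Adjusted income: €342300 + €98500 + €109200 = €550000
  Exemption: €97000 − 25% × (€550000 − €516000) = €97000 − €8500 = €88500
  Base: €550000 − €88500 = €461500
  €461500 × 18% = €83070

Standard income tax:
  €197000 × 6% = €11820
  €43000 × 20% = €8600
  €102300 × 33% = €33759
  → €54179

€83070 > €54179, so the book-profits minimum tax is the binding amount.

€83070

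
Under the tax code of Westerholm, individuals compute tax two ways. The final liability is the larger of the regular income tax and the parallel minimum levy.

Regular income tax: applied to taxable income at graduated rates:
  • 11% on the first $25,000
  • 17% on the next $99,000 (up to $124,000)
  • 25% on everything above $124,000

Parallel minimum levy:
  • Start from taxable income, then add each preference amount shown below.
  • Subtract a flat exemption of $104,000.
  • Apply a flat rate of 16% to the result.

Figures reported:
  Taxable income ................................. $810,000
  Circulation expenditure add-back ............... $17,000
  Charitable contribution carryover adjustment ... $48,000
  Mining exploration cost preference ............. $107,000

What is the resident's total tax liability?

$191,080

Parallel minimum levy:
  Adjusted income: $810,000 + $17,000 + $48,000 + $107,000 = $982,000
  Less exemption $104,000 → base $878,000
  $878,000 × 16% = $140,480

Regular income tax:
  $25,000 × 11% = $2,750
  $99,000 × 17% = $16,830
  $686,000 × 25% = $171,500
  → $191,080

$191,080 > $140,480, so the regular income tax governs.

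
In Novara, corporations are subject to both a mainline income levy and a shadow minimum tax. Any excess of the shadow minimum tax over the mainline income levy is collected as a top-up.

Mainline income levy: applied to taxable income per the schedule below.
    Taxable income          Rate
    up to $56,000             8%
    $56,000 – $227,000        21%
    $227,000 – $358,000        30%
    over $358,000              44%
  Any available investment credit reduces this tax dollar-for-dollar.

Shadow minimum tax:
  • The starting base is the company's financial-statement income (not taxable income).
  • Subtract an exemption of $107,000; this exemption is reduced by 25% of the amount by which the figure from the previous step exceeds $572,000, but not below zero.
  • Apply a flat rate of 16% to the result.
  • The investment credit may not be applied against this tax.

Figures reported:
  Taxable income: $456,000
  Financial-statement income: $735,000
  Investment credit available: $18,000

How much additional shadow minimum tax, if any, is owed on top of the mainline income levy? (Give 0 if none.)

$2,190

Shadow minimum tax:
  Base (financial-statement income): $735,000
  Exemption: $107,000 − 25% × ($735,000 − $572,000) = $107,000 − $40,750 = $66,250
  Base: $735,000 − $66,250 = $668,750
  $668,750 × 16% = $107,000

Mainline income levy:
  $56,000 × 8% = $4,480
  $171,000 × 21% = $35,910
  $131,000 × 30% = $39,300
  $98,000 × 44% = $43,120
  → $122,810
  Less investment credit $18,000 → $104,810

Excess of shadow minimum tax over mainline income levy: $107,000 − $104,810 = $2,190.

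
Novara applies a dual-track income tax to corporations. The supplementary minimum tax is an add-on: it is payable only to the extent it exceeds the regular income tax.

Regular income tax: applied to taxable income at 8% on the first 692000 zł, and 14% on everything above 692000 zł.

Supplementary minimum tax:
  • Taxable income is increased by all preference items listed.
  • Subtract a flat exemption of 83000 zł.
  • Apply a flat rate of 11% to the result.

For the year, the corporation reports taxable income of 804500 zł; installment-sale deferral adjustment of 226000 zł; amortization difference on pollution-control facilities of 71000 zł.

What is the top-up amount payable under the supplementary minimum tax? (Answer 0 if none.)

Regular income tax:
  692000 zł × 8% = 55360 zł
  112500 zł × 14% = 15750 zł
  → 71110 zł

Supplementary minimum tax:
  Adjusted income: 804500 zł + 226000 zł + 71000 zł = 1101500 zł
  Less exemption 83000 zł → base 1018500 zł
  1018500 zł × 11% = 112035 zł

Excess of supplementary minimum tax over regular income tax: 112035 zł − 71110 zł = 40925 zł.

40925 zł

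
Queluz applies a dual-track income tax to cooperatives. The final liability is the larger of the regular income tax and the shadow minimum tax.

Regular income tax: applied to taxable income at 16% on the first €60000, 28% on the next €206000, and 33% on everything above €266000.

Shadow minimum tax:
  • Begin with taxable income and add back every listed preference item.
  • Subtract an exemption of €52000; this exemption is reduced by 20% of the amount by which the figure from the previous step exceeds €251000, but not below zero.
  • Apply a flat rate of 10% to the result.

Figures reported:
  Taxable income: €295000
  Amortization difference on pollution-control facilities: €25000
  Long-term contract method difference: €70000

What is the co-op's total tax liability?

€76850

Regular income tax:
  €60000 × 16% = €9600
  €206000 × 28% = €57680
  €29000 × 33% = €9570
  → €76850

Shadow minimum tax:
  Adjusted income: €295000 + €25000 + €70000 = €390000
  Exemption: €52000 − 20% × (€390000 − €251000) = €52000 − €27800 = €24200
  Base: €390000 − €24200 = €365800
  €365800 × 10% = €36580

€76850 > €36580, so the regular income tax governs.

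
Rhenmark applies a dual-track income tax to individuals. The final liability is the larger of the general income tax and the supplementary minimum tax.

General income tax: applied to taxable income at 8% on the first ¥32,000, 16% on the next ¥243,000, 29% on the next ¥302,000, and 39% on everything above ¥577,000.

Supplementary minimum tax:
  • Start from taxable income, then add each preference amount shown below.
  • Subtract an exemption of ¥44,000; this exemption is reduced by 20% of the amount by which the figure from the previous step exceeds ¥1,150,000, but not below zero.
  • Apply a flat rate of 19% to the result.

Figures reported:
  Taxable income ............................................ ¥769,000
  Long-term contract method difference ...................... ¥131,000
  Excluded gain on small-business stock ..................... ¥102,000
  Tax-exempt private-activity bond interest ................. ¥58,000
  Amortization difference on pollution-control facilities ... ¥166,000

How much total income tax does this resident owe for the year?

General income tax:
  ¥32,000 × 8% = ¥2,560
  ¥243,000 × 16% = ¥38,880
  ¥302,000 × 29% = ¥87,580
  ¥192,000 × 39% = ¥74,880
  → ¥203,900

Supplementary minimum tax:
  Adjusted income: ¥769,000 + ¥131,000 + ¥102,000 + ¥58,000 + ¥166,000 = ¥1,226,000
  Exemption: ¥44,000 − 20% × (¥1,226,000 − ¥1,150,000) = ¥44,000 − ¥15,200 = ¥28,800
  Base: ¥1,226,000 − ¥28,800 = ¥1,197,200
  ¥1,197,200 × 19% = ¥227,468

¥227,468 > ¥203,900, so the supplementary minimum tax is the binding amount.

¥227,468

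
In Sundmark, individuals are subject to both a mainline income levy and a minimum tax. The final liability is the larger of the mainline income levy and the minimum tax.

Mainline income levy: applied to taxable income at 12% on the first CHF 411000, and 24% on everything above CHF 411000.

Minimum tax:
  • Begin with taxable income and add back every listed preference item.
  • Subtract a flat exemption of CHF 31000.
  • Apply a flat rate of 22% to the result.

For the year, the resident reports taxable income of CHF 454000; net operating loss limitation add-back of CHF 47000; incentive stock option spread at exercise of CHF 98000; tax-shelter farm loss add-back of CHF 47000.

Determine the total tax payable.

CHF 135300

Minimum tax:
  Adjusted income: CHF 454000 + CHF 47000 + CHF 98000 + CHF 47000 = CHF 646000
  Less exemption CHF 31000 → base CHF 615000
  CHF 615000 × 22% = CHF 135300

Mainline income levy:
  CHF 411000 × 12% = CHF 49320
  CHF 43000 × 24% = CHF 10320
  → CHF 59640

CHF 135300 > CHF 59640, so the minimum tax is the binding amount.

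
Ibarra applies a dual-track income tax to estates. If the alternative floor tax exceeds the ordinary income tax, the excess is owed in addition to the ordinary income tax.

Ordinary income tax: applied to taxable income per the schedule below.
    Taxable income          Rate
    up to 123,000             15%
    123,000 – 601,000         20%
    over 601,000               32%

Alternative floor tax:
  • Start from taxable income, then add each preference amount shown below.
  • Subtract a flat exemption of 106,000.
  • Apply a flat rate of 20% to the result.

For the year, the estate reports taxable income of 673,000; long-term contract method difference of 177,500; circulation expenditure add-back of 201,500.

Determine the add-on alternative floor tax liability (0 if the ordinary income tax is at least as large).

52,110

Alternative floor tax:
  Adjusted income: 673,000 + 177,500 + 201,500 = 1,052,000
  Less exemption 106,000 → base 946,000
  946,000 × 20% = 189,200

Ordinary income tax:
  123,000 × 15% = 18,450
  478,000 × 20% = 95,600
  72,000 × 32% = 23,040
  → 137,090

Excess of alternative floor tax over ordinary income tax: 189,200 − 137,090 = 52,110.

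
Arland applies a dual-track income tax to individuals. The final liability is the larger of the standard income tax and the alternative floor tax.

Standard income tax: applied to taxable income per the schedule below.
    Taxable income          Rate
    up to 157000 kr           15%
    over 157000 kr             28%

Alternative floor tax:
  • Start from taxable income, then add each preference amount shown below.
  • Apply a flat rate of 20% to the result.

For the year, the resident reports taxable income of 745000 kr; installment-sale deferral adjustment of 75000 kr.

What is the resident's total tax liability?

Alternative floor tax:
  Adjusted income: 745000 kr + 75000 kr = 820000 kr
  820000 kr × 20% = 164000 kr

Standard income tax:
  157000 kr × 15% = 23550 kr
  588000 kr × 28% = 164640 kr
  → 188190 kr

188190 kr > 164000 kr, so the standard income tax governs.

188190 kr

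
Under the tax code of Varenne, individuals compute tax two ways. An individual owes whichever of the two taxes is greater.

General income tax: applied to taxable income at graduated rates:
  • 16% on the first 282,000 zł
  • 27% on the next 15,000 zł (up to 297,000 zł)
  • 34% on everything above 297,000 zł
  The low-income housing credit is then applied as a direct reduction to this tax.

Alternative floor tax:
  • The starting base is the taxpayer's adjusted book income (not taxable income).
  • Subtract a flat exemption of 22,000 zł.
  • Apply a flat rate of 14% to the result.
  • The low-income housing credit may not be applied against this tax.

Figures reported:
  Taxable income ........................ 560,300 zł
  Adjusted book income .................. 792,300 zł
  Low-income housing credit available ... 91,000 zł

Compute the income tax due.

General income tax:
  282,000 zł × 16% = 45,120 zł
  15,000 zł × 27% = 4,050 zł
  263,300 zł × 34% = 89,522 zł
  → 138,692 zł
  Less low-income housing credit 91,000 zł → 47,692 zł

Alternative floor tax:
  Base (adjusted book income): 792,300 zł
  Less exemption 22,000 zł → base 770,300 zł
  770,300 zł × 14% = 107,842 zł

107,842 zł > 47,692 zł, so the alternative floor tax is the binding amount.

107,842 zł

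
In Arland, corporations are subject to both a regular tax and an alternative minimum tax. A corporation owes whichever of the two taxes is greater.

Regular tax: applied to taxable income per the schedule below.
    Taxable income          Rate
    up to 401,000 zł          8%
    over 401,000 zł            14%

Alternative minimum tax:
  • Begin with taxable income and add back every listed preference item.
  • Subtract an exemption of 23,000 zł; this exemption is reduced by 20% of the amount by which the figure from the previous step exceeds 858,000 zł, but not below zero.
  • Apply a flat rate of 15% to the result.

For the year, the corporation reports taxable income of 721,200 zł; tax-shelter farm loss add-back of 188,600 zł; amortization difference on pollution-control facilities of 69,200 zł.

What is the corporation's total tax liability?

146,850 zł

Regular tax:
  401,000 zł × 8% = 32,080 zł
  320,200 zł × 14% = 44,828 zł
  → 76,908 zł

Alternative minimum tax:
  Adjusted income: 721,200 zł + 188,600 zł + 69,200 zł = 979,000 zł
  Exemption: 20% × (979,000 zł − 858,000 zł) = 24,200 zł ≥ 23,000 zł, so the exemption is fully phased out
  Base: 979,000 zł − 0 zł = 979,000 zł
  979,000 zł × 15% = 146,850 zł

146,850 zł > 76,908 zł, so the alternative minimum tax is the binding amount.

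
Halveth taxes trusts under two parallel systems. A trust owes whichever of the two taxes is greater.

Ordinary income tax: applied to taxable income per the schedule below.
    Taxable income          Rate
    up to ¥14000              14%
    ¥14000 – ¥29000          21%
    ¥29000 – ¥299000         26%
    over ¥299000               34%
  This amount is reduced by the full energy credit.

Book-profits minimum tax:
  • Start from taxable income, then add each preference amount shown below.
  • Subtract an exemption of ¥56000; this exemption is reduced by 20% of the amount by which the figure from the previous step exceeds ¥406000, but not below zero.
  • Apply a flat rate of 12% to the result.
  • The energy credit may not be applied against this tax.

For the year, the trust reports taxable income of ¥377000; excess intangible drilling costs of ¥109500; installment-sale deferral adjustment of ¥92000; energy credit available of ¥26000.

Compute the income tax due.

¥75830

Ordinary income tax:
  ¥14000 × 14% = ¥1960
  ¥15000 × 21% = ¥3150
  ¥270000 × 26% = ¥70200
  ¥78000 × 34% = ¥26520
  → ¥101830
  Less energy credit ¥26000 → ¥75830

Book-profits minimum tax:
  Adjusted income: ¥377000 + ¥109500 + ¥92000 = ¥578500
  Exemption: ¥56000 − 20% × (¥578500 − ¥406000) = ¥56000 − ¥34500 = ¥21500
  Base: ¥578500 − ¥21500 = ¥557000
  ¥557000 × 12% = ¥66840

¥75830 > ¥66840, so the ordinary income tax governs.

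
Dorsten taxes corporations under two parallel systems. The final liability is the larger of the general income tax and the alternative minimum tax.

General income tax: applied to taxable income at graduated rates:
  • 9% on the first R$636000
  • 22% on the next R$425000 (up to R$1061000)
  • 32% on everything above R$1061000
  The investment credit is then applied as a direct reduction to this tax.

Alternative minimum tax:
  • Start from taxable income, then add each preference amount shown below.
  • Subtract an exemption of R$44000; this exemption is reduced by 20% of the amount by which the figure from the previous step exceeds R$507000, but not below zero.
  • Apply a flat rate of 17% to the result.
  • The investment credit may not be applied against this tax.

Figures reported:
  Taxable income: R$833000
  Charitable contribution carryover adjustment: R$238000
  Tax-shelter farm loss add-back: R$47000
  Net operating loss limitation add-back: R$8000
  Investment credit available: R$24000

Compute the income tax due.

Alternative minimum tax:
  Adjusted income: R$833000 + R$238000 + R$47000 + R$8000 = R$1126000
  Exemption: 20% × (R$1126000 − R$507000) = R$123800 ≥ R$44000, so the exemption is fully phased out
  Base: R$1126000 − R$0 = R$1126000
  R$1126000 × 17% = R$191420

General income tax:
  R$636000 × 9% = R$57240
  R$197000 × 22% = R$43340
  → R$100580
  Less investment credit R$24000 → R$76580

R$191420 > R$76580, so the alternative minimum tax is the binding amount.

R$191420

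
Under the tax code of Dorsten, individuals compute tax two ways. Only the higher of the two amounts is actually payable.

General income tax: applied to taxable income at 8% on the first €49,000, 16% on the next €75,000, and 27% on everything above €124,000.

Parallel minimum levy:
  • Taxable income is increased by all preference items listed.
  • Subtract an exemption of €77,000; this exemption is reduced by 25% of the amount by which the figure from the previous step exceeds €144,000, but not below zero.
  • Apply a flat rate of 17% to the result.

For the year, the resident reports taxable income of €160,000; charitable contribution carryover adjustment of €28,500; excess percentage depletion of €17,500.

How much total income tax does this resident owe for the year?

€25,640

General income tax:
  €49,000 × 8% = €3,920
  €75,000 × 16% = €12,000
  €36,000 × 27% = €9,720
  → €25,640

Parallel minimum levy:
  Adjusted income: €160,000 + €28,500 + €17,500 = €206,000
  Exemption: €77,000 − 25% × (€206,000 − €144,000) = €77,000 − €15,500 = €61,500
  Base: €206,000 − €61,500 = €144,500
  €144,500 × 17% = €24,565

€25,640 > €24,565, so the general income tax governs.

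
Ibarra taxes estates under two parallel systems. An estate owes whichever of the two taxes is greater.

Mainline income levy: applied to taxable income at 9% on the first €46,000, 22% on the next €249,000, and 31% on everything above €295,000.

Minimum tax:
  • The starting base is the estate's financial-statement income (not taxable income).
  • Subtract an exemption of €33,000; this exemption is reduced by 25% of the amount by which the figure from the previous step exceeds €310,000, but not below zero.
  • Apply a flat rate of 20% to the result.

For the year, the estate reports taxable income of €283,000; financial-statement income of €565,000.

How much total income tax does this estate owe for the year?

€113,000

Minimum tax:
  Base (financial-statement income): €565,000
  Exemption: 25% × (€565,000 − €310,000) = €63,750 ≥ €33,000, so the exemption is fully phased out
  Base: €565,000 − €0 = €565,000
  €565,000 × 20% = €113,000

Mainline income levy:
  €46,000 × 9% = €4,140
  €237,000 × 22% = €52,140
  → €56,280

€113,000 > €56,280, so the minimum tax is the binding amount.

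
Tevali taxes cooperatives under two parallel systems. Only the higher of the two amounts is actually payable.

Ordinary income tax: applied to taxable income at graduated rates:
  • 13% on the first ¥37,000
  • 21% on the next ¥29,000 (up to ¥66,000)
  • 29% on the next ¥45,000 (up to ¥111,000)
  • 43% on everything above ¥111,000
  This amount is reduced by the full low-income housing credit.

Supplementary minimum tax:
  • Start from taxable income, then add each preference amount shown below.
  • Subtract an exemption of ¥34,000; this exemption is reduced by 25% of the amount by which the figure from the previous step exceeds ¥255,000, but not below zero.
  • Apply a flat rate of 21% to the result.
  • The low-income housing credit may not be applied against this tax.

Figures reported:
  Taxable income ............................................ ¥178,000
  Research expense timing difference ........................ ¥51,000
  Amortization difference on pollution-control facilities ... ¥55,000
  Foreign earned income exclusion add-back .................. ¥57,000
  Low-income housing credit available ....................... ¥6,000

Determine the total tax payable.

¥68,985

Supplementary minimum tax:
  Adjusted income: ¥178,000 + ¥51,000 + ¥55,000 + ¥57,000 = ¥341,000
  Exemption: ¥34,000 − 25% × (¥341,000 − ¥255,000) = ¥34,000 − ¥21,500 = ¥12,500
  Base: ¥341,000 − ¥12,500 = ¥328,500
  ¥328,500 × 21% = ¥68,985

Ordinary income tax:
  ¥37,000 × 13% = ¥4,810
  ¥29,000 × 21% = ¥6,090
  ¥45,000 × 29% = ¥13,050
  ¥67,000 × 43% = ¥28,810
  → ¥52,760
  Less low-income housing credit ¥6,000 → ¥46,760

¥68,985 > ¥46,760, so the supplementary minimum tax is the binding amount.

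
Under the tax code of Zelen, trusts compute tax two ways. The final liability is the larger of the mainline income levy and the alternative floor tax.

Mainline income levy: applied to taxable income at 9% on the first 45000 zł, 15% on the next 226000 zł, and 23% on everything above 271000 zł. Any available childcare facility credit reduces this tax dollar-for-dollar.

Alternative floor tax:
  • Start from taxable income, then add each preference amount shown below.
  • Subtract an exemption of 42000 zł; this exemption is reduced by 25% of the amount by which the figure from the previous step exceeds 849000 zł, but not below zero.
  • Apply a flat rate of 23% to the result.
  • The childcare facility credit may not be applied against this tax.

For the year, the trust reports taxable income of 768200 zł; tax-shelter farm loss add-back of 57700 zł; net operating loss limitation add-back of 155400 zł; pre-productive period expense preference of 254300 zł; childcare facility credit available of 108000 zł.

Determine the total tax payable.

284188 zł

Alternative floor tax:
  Adjusted income: 768200 zł + 57700 zł + 155400 zł + 254300 zł = 1235600 zł
  Exemption: 25% × (1235600 zł − 849000 zł) = 96650 zł ≥ 42000 zł, so the exemption is fully phased out
  Base: 1235600 zł − 0 zł = 1235600 zł
  1235600 zł × 23% = 284188 zł

Mainline income levy:
  45000 zł × 9% = 4050 zł
  226000 zł × 15% = 33900 zł
  497200 zł × 23% = 114356 zł
  → 152306 zł
  Less childcare facility credit 108000 zł → 44306 zł

284188 zł > 44306 zł, so the alternative floor tax is the binding amount.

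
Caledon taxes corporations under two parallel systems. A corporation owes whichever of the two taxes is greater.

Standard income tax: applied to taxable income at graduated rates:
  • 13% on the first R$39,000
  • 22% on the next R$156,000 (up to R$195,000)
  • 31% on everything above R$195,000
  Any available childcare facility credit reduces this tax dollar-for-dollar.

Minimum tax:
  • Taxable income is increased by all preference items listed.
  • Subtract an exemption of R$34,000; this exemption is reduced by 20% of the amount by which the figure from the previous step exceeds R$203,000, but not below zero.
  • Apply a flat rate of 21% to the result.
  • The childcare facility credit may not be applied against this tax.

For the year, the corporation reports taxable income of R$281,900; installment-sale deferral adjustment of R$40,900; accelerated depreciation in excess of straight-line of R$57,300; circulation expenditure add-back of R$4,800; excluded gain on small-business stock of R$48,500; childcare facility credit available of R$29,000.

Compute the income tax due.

R$91,014

Standard income tax:
  R$39,000 × 13% = R$5,070
  R$156,000 × 22% = R$34,320
  R$86,900 × 31% = R$26,939
  → R$66,329
  Less childcare facility credit R$29,000 → R$37,329

Minimum tax:
  Adjusted income: R$281,900 + R$40,900 + R$57,300 + R$4,800 + R$48,500 = R$433,400
  Exemption: 20% × (R$433,400 − R$203,000) = R$46,080 ≥ R$34,000, so the exemption is fully phased out
  Base: R$433,400 − R$0 = R$433,400
  R$433,400 × 21% = R$91,014

R$91,014 > R$37,329, so the minimum tax is the binding amount.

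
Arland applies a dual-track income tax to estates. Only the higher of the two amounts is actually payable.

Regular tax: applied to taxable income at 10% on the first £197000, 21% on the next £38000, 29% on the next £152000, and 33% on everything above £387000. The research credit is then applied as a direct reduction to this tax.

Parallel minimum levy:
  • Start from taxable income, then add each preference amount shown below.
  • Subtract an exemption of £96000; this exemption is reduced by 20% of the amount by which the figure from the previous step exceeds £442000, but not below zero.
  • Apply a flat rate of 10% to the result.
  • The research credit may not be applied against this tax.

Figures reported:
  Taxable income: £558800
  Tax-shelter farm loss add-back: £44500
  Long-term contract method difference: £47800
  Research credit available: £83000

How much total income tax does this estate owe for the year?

Parallel minimum levy:
  Adjusted income: £558800 + £44500 + £47800 = £651100
  Exemption: £96000 − 20% × (£651100 − £442000) = £96000 − £41820 = £54180
  Base: £651100 − £54180 = £596920
  £596920 × 10% = £59692

Regular tax:
  £197000 × 10% = £19700
  £38000 × 21% = £7980
  £152000 × 29% = £44080
  £171800 × 33% = £56694
  → £128454
  Less research credit £83000 → £45454

£59692 > £45454, so the parallel minimum levy is the binding amount.

£59692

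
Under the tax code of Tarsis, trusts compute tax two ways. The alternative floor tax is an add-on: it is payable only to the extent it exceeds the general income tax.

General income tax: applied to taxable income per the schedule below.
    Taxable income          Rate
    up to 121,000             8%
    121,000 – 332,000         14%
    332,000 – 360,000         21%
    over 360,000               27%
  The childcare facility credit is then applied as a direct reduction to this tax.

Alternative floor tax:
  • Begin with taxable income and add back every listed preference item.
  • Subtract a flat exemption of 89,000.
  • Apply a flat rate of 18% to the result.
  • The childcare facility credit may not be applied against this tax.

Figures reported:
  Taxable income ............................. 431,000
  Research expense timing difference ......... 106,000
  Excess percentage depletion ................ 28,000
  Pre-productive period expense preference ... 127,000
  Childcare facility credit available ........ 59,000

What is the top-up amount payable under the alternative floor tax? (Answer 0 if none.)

General income tax:
  121,000 × 8% = 9,680
  211,000 × 14% = 29,540
  28,000 × 21% = 5,880
  71,000 × 27% = 19,170
  → 64,270
  Less childcare facility credit 59,000 → 5,270

Alternative floor tax:
  Adjusted income: 431,000 + 106,000 + 28,000 + 127,000 = 692,000
  Less exemption 89,000 → base 603,000
  603,000 × 18% = 108,540

Excess of alternative floor tax over general income tax: 108,540 − 5,270 = 103,270.

103,270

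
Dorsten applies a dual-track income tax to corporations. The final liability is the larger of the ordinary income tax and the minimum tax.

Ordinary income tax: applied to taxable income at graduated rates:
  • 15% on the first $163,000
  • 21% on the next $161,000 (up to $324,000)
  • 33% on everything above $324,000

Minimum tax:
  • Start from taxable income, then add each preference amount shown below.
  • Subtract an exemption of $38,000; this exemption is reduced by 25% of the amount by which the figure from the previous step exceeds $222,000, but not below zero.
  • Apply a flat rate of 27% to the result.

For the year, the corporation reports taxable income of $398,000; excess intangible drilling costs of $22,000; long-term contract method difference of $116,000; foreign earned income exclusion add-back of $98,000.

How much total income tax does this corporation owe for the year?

Ordinary income tax:
  $163,000 × 15% = $24,450
  $161,000 × 21% = $33,810
  $74,000 × 33% = $24,420
  → $82,680

Minimum tax:
  Adjusted income: $398,000 + $22,000 + $116,000 + $98,000 = $634,000
  Exemption: 25% × ($634,000 − $222,000) = $103,000 ≥ $38,000, so the exemption is fully phased out
  Base: $634,000 − $0 = $634,000
  $634,000 × 27% = $171,180

$171,180 > $82,680, so the minimum tax is the binding amount.

$171,180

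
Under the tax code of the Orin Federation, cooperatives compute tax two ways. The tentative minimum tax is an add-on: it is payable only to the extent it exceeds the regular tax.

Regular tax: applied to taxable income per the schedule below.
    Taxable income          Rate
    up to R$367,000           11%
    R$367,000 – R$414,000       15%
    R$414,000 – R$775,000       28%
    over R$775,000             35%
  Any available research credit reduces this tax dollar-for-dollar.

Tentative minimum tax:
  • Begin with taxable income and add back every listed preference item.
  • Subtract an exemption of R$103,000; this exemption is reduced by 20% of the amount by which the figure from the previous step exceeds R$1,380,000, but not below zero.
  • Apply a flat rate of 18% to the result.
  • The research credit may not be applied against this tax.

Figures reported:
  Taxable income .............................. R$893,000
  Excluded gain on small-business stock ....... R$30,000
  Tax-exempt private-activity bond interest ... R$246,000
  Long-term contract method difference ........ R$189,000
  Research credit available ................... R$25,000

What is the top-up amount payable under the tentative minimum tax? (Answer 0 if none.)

Regular tax:
  R$367,000 × 11% = R$40,370
  R$47,000 × 15% = R$7,050
  R$361,000 × 28% = R$101,080
  R$118,000 × 35% = R$41,300
  → R$189,800
  Less research credit R$25,000 → R$164,800

Tentative minimum tax:
  Adjusted income: R$893,000 + R$30,000 + R$246,000 + R$189,000 = R$1,358,000
  Exemption: R$1,358,000 ≤ R$1,380,000, so full R$103,000 applies
  Base: R$1,358,000 − R$103,000 = R$1,255,000
  R$1,255,000 × 18% = R$225,900

Excess of tentative minimum tax over regular tax: R$225,900 − R$164,800 = R$61,100.

R$61,100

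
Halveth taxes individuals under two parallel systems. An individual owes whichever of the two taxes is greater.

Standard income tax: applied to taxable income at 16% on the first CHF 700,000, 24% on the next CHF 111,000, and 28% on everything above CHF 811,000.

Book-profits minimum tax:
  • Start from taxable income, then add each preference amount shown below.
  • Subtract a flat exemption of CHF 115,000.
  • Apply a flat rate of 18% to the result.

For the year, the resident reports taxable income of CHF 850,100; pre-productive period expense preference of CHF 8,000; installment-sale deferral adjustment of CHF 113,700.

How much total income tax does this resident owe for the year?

CHF 154,224

Book-profits minimum tax:
  Adjusted income: CHF 850,100 + CHF 8,000 + CHF 113,700 = CHF 971,800
  Less exemption CHF 115,000 → base CHF 856,800
  CHF 856,800 × 18% = CHF 154,224

Standard income tax:
  CHF 700,000 × 16% = CHF 112,000
  CHF 111,000 × 24% = CHF 26,640
  CHF 39,100 × 28% = CHF 10,948
  → CHF 149,588

CHF 154,224 > CHF 149,588, so the book-profits minimum tax is the binding amount.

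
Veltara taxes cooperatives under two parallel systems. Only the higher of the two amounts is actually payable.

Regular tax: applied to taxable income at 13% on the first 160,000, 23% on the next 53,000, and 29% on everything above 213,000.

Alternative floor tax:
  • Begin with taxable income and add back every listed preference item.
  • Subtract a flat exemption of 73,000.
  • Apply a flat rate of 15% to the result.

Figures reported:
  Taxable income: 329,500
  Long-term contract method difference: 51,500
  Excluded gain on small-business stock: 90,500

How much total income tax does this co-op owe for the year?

66,775

Regular tax:
  160,000 × 13% = 20,800
  53,000 × 23% = 12,190
  116,500 × 29% = 33,785
  → 66,775

Alternative floor tax:
  Adjusted income: 329,500 + 51,500 + 90,500 = 471,500
  Less exemption 73,000 → base 398,500
  398,500 × 15% = 59,775

66,775 > 59,775, so the regular tax governs.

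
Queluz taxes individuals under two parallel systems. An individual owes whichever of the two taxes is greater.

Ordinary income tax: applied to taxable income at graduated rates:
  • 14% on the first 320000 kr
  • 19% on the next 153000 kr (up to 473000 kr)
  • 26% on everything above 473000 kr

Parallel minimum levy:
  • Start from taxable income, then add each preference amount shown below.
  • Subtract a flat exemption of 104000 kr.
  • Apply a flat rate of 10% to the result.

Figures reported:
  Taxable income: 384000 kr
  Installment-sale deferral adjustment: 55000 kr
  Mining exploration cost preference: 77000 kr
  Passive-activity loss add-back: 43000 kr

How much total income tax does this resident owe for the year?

Parallel minimum levy:
  Adjusted income: 384000 kr + 55000 kr + 77000 kr + 43000 kr = 559000 kr
  Less exemption 104000 kr → base 455000 kr
  455000 kr × 10% = 45500 kr

Ordinary income tax:
  320000 kr × 14% = 44800 kr
  64000 kr × 19% = 12160 kr
  → 56960 kr

56960 kr > 45500 kr, so the ordinary income tax governs.

56960 kr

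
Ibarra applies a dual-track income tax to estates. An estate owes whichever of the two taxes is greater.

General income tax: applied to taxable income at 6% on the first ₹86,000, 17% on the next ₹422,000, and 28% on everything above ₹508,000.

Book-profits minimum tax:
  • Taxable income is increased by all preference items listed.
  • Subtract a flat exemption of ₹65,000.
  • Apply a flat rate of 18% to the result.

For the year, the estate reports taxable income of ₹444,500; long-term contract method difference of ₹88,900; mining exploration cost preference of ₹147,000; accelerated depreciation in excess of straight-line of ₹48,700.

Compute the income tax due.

₹119,538

General income tax:
  ₹86,000 × 6% = ₹5,160
  ₹358,500 × 17% = ₹60,945
  → ₹66,105

Book-profits minimum tax:
  Adjusted income: ₹444,500 + ₹88,900 + ₹147,000 + ₹48,700 = ₹729,100
  Less exemption ₹65,000 → base ₹664,100
  ₹664,100 × 18% = ₹119,538

₹119,538 > ₹66,105, so the book-profits minimum tax is the binding amount.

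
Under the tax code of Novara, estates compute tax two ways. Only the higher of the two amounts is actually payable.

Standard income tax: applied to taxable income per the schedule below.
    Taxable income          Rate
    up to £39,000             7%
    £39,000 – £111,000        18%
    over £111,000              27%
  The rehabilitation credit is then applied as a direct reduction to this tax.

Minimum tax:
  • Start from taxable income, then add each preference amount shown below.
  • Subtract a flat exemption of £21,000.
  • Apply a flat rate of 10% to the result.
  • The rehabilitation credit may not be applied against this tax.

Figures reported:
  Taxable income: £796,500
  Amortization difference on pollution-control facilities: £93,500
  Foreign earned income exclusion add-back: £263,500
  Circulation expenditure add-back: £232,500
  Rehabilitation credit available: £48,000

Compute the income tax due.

£152,775

Minimum tax:
  Adjusted income: £796,500 + £93,500 + £263,500 + £232,500 = £1,386,000
  Less exemption £21,000 → base £1,365,000
  £1,365,000 × 10% = £136,500

Standard income tax:
  £39,000 × 7% = £2,730
  £72,000 × 18% = £12,960
  £685,500 × 27% = £185,085
  → £200,775
  Less rehabilitation credit £48,000 → £152,775

£152,775 > £136,500, so the standard income tax governs.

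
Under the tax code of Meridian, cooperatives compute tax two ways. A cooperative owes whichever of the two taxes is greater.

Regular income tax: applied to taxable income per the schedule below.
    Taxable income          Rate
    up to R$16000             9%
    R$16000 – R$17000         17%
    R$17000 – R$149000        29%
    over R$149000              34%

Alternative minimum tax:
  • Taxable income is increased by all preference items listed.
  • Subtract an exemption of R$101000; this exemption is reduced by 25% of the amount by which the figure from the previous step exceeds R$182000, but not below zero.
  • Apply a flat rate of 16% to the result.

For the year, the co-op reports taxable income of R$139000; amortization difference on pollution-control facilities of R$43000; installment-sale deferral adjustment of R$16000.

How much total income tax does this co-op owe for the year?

R$36990

Regular income tax:
  R$16000 × 9% = R$1440
  R$1000 × 17% = R$170
  R$122000 × 29% = R$35380
  → R$36990

Alternative minimum tax:
  Adjusted income: R$139000 + R$43000 + R$16000 = R$198000
  Exemption: R$101000 − 25% × (R$198000 − R$182000) = R$101000 − R$4000 = R$97000
  Base: R$198000 − R$97000 = R$101000
  R$101000 × 16% = R$16160

R$36990 > R$16160, so the regular income tax governs.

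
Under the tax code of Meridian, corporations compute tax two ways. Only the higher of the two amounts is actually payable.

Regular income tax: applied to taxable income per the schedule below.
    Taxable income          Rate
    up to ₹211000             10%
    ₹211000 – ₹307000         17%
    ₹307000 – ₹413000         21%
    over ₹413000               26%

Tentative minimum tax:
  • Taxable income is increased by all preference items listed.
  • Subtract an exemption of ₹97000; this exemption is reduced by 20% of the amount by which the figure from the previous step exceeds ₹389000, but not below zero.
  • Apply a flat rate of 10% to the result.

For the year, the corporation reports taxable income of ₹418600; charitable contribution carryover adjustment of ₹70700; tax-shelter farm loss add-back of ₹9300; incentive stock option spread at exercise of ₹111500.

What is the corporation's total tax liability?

₹61136

Tentative minimum tax:
  Adjusted income: ₹418600 + ₹70700 + ₹9300 + ₹111500 = ₹610100
  Exemption: ₹97000 − 20% × (₹610100 − ₹389000) = ₹97000 − ₹44220 = ₹52780
  Base: ₹610100 − ₹52780 = ₹557320
  ₹557320 × 10% = ₹55732

Regular income tax:
  ₹211000 × 10% = ₹21100
  ₹96000 × 17% = ₹16320
  ₹106000 × 21% = ₹22260
  ₹5600 × 26% = ₹1456
  → ₹61136

₹61136 > ₹55732, so the regular income tax governs.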